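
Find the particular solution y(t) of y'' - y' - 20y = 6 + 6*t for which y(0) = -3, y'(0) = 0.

y = -57/200 - 88*exp(5*t)/75 - 37*exp(-4*t)/24 - 3*t/10

Characteristic equation r² - r - 20 = 0 factors as (r + 4)(r - 5) = 0, so r = -4, 5.
Hence y_h = C1*exp(-4*t) + C2*exp(5*t).
For the particular solution try y_p = A0 + A1*t. Substituting and matching coefficients of each power of t gives A0 = -57/200, A1 = -3/10, so y_p = -57/200 - 3*t/10.
General solution: y = -57/200 - 3*t/10 + C1*exp(-4*t) + C2*exp(5*t).
Apply the initial conditions: y(0) = -57/200 + C1 + C2 = -3 and y'(0) = -3/10 - 4*C1 + 5*C2 = 0. Solving gives C1 = -37/24, C2 = -88/75.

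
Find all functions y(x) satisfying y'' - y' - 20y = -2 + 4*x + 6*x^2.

y = 157/2000 - 17*x/100 - 3*x**2/10 + C1*exp(5*x) + C2*exp(-4*x)

Characteristic equation r² - r - 20 = 0 factors as (r - 5)(r + 4) = 0, so r = 5, -4.
Hence y_h = C1*exp(5*x) + C2*exp(-4*x).
For the particular solution try y_p = A0 + A1*x + A2*x^2. Substituting and matching coefficients of each power of x gives A0 = 157/2000, A1 = -17/100, A2 = -3/10, so y_p = 157/2000 - 17*x/100 - 3*x^2/10.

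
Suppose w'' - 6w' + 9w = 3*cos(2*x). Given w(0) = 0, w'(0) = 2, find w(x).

Characteristic equation r² - 6r + 9 = 0 has discriminant (-6)² - 4·(9) = 0, so r = 3 is a repeated root.
Hence w_h = (C1 + C2*x)*exp(3*x).
Try w_p = A*cos(2*x) + B*sin(2*x). Substituting and equating the coefficients of cos(2x) and sin(2x) gives A = 15/169, B = -36/169, so w_p = -36*sin(2*x)/169 + 15*cos(2*x)/169.
General solution: w = -36*sin(2*x)/169 + 15*cos(2*x)/169 + C1*exp(3*x) + C2*x*exp(3*x).
Apply the initial conditions: w(0) = 15/169 + C1 = 0 and w'(0) = -72/169 + C2 + 3*C1 = 2. Solving gives C1 = -15/169, C2 = 35/13.

w = -36*sin(2*x)/169 - 15*exp(3*x)/169 + 15*cos(2*x)/169 + 35*x*exp(3*x)/13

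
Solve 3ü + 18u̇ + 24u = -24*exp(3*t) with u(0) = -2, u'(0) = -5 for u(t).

Divide through by 3: u'' + 6u' + 8u = -8*exp(3*t).
Characteristic equation r² + 6r + 8 = 0 factors as (r + 2)(r + 4) = 0, so r = -2, -4.
Hence u_h = C1*exp(-2*t) + C2*exp(-4*t).
Try u_p = A*exp(3*t). Substituting into the equation and dividing by exp(3*t) gives A = -8/35, so u_p = -8*exp(3*t)/35.
General solution: u = -8*exp(3*t)/35 + C1*exp(-2*t) + C2*exp(-4*t).
Apply the initial conditions: u(0) = -8/35 + C1 + C2 = -2 and u'(0) = -24/35 - 4*C2 - 2*C1 = -5. Solving gives C1 = -57/10, C2 = 55/14.

u = -57*exp(-2*t)/10 - 8*exp(3*t)/35 + 55*exp(-4*t)/14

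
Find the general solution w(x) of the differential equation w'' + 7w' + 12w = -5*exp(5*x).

w = -5*exp(5*x)/72 + C1*exp(-4*x) + C2*exp(-3*x)

Characteristic equation r² + 7r + 12 = 0 factors as (r + 4)(r + 3) = 0, so r = -4, -3.
Hence w_h = C1*exp(-4*x) + C2*exp(-3*x).
Try w_p = A*exp(5*x). Substituting into the equation and dividing by exp(5*x) gives A = -5/72, so w_p = -5*exp(5*x)/72.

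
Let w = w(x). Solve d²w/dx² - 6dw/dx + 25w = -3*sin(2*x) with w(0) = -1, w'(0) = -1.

w = -7*sin(2*x)/65 - 4*cos(2*x)/65 - 61*cos(4*x)*exp(3*x)/65 + 33*exp(3*x)*sin(4*x)/65

Characteristic equation r² - 6r + 25 = 0 has discriminant (-6)² - 4·(25) = -64 < 0, so r = 3 ± 4i.
Hence w_h = C1*cos(4*x)*exp(3*x) + C2*exp(3*x)*sin(4*x).
Try w_p = A*cos(2*x) + B*sin(2*x). Substituting and equating the coefficients of cos(2x) and sin(2x) gives A = -4/65, B = -7/65, so w_p = -7*sin(2*x)/65 - 4*cos(2*x)/65.
General solution: w = -7*sin(2*x)/65 - 4*cos(2*x)/65 + C1*cos(4*x)*exp(3*x) + C2*exp(3*x)*sin(4*x).
Apply the initial conditions: w(0) = -4/65 + C1 = -1 and w'(0) = -14/65 + 3*C1 + 4*C2 = -1. Solving gives C1 = -61/65, C2 = 33/65.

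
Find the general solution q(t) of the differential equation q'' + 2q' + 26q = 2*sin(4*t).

q = -4*cos(4*t)/41 + 5*sin(4*t)/41 + C1*cos(5*t)*exp(-t) + C2*exp(-t)*sin(5*t)

Characteristic equation r² + 2r + 26 = 0 has discriminant (2)² - 4·(26) = -100 < 0, so r = -1 ± 5i.
Hence q_h = C1*cos(5*t)*exp(-t) + C2*exp(-t)*sin(5*t).
Try q_p = A*cos(4*t) + B*sin(4*t). Substituting and equating the coefficients of cos(4t) and sin(4t) gives A = -4/41, B = 5/41, so q_p = -4*cos(4*t)/41 + 5*sin(4*t)/41.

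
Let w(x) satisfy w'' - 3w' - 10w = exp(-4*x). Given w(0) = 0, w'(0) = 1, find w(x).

Characteristic equation r² - 3r - 10 = 0 factors as (r + 2)(r - 5) = 0, so r = -2, 5.
Hence w_h = C1*exp(-2*x) + C2*exp(5*x).
Try w_p = A*exp(-4*x). Substituting into the equation and dividing by exp(-4*x) gives A = 1/18, so w_p = exp(-4*x)/18.
General solution: w = exp(-4*x)/18 + C1*exp(-2*x) + C2*exp(5*x).
Apply the initial conditions: w(0) = 1/18 + C1 + C2 = 0 and w'(0) = -2/9 - 2*C1 + 5*C2 = 1. Solving gives C1 = -3/14, C2 = 10/63.

w = -3*exp(-2*x)/14 + exp(-4*x)/18 + 10*exp(5*x)/63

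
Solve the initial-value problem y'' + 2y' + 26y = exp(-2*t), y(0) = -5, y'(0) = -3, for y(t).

y = exp(-2*t)/26 - 207*exp(-t)*sin(5*t)/130 - 131*cos(5*t)*exp(-t)/26

Characteristic equation r² + 2r + 26 = 0 has discriminant (2)² - 4·(26) = -100 < 0, so r = -1 ± 5i.
Hence y_h = C1*cos(5*t)*exp(-t) + C2*exp(-t)*sin(5*t).
Try y_p = A*exp(-2*t). Substituting into the equation and dividing by exp(-2*t) gives A = 1/26, so y_p = exp(-2*t)/26.
General solution: y = exp(-2*t)/26 + C1*cos(5*t)*exp(-t) + C2*exp(-t)*sin(5*t).
Apply the initial conditions: y(0) = 1/26 + C1 = -5 and y'(0) = -1/13 - C1 + 5*C2 = -3. Solving gives C1 = -131/26, C2 = -207/130.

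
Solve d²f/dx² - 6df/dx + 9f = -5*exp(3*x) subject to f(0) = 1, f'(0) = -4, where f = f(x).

Characteristic equation r² - 6r + 9 = 0 has discriminant (-6)² - 4·(9) = 0, so r = 3 is a repeated root.
Hence f_h = (C1 + C2*x)*exp(3*x).
Since exp(3*x) solves the homogeneous equation (r = 3 is a root of multiplicity 2), multiply the trial by x^2. Try f_p = A*x^2*exp(3*x). Substituting into the equation and dividing by exp(3*x) gives A = -5/2, so f_p = -5*x^2*exp(3*x)/2.
General solution: f = C1*exp(3*x) - 5*x^2*exp(3*x)/2 + C2*x*exp(3*x).
Apply the initial conditions: f(0) = C1 = 1 and f'(0) = C2 + 3*C1 = -4. Solving gives C1 = 1, C2 = -7.

f = -7*x*exp(3*x) - 5*x**2*exp(3*x)/2 + exp(3*x)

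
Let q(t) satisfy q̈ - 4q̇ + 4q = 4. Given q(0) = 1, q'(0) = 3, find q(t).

q = 1 + 3*t*exp(2*t)

Characteristic equation r² - 4r + 4 = 0 has discriminant (-4)² - 4·(4) = 0, so r = 2 is a repeated root.
Hence q_h = (C1 + C2*t)*exp(2*t).
For the particular solution try q_p = A0. Substituting and matching coefficients of each power of t gives A0 = 1, so q_p = 1.
General solution: q = 1 + C1*exp(2*t) + C2*t*exp(2*t).
Apply the initial conditions: q(0) = 1 + C1 = 1 and q'(0) = C2 + 2*C1 = 3. Solving gives C1 = 0, C2 = 3.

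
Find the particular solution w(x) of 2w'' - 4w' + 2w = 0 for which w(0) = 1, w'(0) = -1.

w = -2*x*exp(x) + exp(x)

Divide through by 2: w'' - 2w' + w = 0.
Characteristic equation r² - 2r + 1 = 0 has discriminant (-2)² - 4·(1) = 0, so r = 1 is a repeated root.
Hence w_h = (C1 + C2*x)*exp(x).
Apply the initial conditions: w(0) = C1 = 1 and w'(0) = C1 + C2 = -1. Solving gives C1 = 1, C2 = -2.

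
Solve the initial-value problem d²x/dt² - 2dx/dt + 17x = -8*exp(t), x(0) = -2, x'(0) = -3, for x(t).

Characteristic equation r² - 2r + 17 = 0 has discriminant (-2)² - 4·(17) = -64 < 0, so r = 1 ± 4i.
Hence x_h = C1*cos(4*t)*exp(t) + C2*exp(t)*sin(4*t).
Try x_p = A*exp(t). Substituting into the equation and dividing by exp(t) gives A = -1/2, so x_p = -exp(t)/2.
General solution: x = -exp(t)/2 + C1*cos(4*t)*exp(t) + C2*exp(t)*sin(4*t).
Apply the initial conditions: x(0) = -1/2 + C1 = -2 and x'(0) = -1/2 + C1 + 4*C2 = -3. Solving gives C1 = -3/2, C2 = -1/4.

x = -exp(t)/2 - 3*cos(4*t)*exp(t)/2 - exp(t)*sin(4*t)/4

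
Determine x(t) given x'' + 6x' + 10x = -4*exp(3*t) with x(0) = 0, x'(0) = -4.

Characteristic equation r² + 6r + 10 = 0 has discriminant (6)² - 4·(10) = -4 < 0, so r = -3 ± i.
Hence x_h = C1*cos(t)*exp(-3*t) + C2*exp(-3*t)*sin(t).
Try x_p = A*exp(3*t). Substituting into the equation and dividing by exp(3*t) gives A = -4/37, so x_p = -4*exp(3*t)/37.
General solution: x = -4*exp(3*t)/37 + C1*cos(t)*exp(-3*t) + C2*exp(-3*t)*sin(t).
Apply the initial conditions: x(0) = -4/37 + C1 = 0 and x'(0) = -12/37 + C2 - 3*C1 = -4. Solving gives C1 = 4/37, C2 = -124/37.

x = -4*exp(3*t)/37 - 124*exp(-3*t)*sin(t)/37 + 4*cos(t)*exp(-3*t)/37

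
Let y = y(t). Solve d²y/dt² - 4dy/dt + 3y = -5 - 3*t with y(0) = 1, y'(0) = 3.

Characteristic equation r² - 4r + 3 = 0 factors as (r - 1)(r - 3) = 0, so r = 1, 3.
Hence y_h = C1*exp(t) + C2*exp(3*t).
For the particular solution try y_p = A0 + A1*t. Substituting and matching coefficients of each power of t gives A0 = -3, A1 = -1, so y_p = -3 - t.
General solution: y = -3 - t + C1*exp(t) + C2*exp(3*t).
Apply the initial conditions: y(0) = -3 + C1 + C2 = 1 and y'(0) = -1 + C1 + 3*C2 = 3. Solving gives C1 = 4, C2 = 0.

y = -3 - t + 4*exp(t)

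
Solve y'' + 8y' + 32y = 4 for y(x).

Characteristic equation r² + 8r + 32 = 0 has discriminant (8)² - 4·(32) = -64 < 0, so r = -4 ± 4i.
Hence y_h = C1*cos(4*x)*exp(-4*x) + C2*exp(-4*x)*sin(4*x).
For the particular solution try y_p = A0. Substituting and matching coefficients of each power of x gives A0 = 1/8, so y_p = 1/8.

y = 1/8 + C1*cos(4*x)*exp(-4*x) + C2*exp(-4*x)*sin(4*x)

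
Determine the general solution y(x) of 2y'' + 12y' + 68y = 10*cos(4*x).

Divide through by 2: y'' + 6y' + 34y = 5*cos(4*x).
Characteristic equation r² + 6r + 34 = 0 has discriminant (6)² - 4·(34) = -100 < 0, so r = -3 ± 5i.
Hence y_h = C1*cos(5*x)*exp(-3*x) + C2*exp(-3*x)*sin(5*x).
Try y_p = A*cos(4*x) + B*sin(4*x). Substituting and equating the coefficients of cos(4x) and sin(4x) gives A = 1/10, B = 2/15, so y_p = cos(4*x)/10 + 2*sin(4*x)/15.

y = cos(4*x)/10 + 2*sin(4*x)/15 + C1*cos(5*x)*exp(-3*x) + C2*exp(-3*x)*sin(5*x)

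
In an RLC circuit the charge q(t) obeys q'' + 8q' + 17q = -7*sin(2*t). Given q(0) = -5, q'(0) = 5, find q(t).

Characteristic equation r² + 8r + 17 = 0 has discriminant (8)² - 4·(17) = -4 < 0, so r = -4 ± i.
Hence q_h = C1*cos(t)*exp(-4*t) + C2*exp(-4*t)*sin(t).
Try q_p = A*cos(2*t) + B*sin(2*t). Substituting and equating the coefficients of cos(2t) and sin(2t) gives A = 112/425, B = -91/425, so q_p = -91*sin(2*t)/425 + 112*cos(2*t)/425.
General solution: q = -91*sin(2*t)/425 + 112*cos(2*t)/425 + C1*cos(t)*exp(-4*t) + C2*exp(-4*t)*sin(t).
Apply the initial conditions: q(0) = 112/425 + C1 = -5 and q'(0) = -182/425 + C2 - 4*C1 = 5. Solving gives C1 = -2237/425, C2 = -6641/425.

q = -91*sin(2*t)/425 + 112*cos(2*t)/425 - 6641*exp(-4*t)*sin(t)/425 - 2237*cos(t)*exp(-4*t)/425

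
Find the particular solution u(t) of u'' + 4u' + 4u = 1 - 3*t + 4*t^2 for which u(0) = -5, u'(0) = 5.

Characteristic equation r² + 4r + 4 = 0 has discriminant (4)² - 4·(4) = 0, so r = -2 is a repeated root.
Hence u_h = (C1 + C2*t)*exp(-2*t).
For the particular solution try u_p = A0 + A1*t + A2*t^2. Substituting and matching coefficients of each power of t gives A0 = 5/2, A1 = -11/4, A2 = 1, so u_p = 5/2 + t^2 - 11*t/4.
General solution: u = 5/2 + t^2 - 11*t/4 + C1*exp(-2*t) + C2*t*exp(-2*t).
Apply the initial conditions: u(0) = 5/2 + C1 = -5 and u'(0) = -11/4 + C2 - 2*C1 = 5. Solving gives C1 = -15/2, C2 = -29/4.

u = 5/2 + t**2 - 15*exp(-2*t)/2 - 11*t/4 - 29*t*exp(-2*t)/4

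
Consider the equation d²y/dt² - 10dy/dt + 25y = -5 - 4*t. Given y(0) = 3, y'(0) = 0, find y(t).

Characteristic equation r² - 10r + 25 = 0 has discriminant (-10)² - 4·(25) = 0, so r = 5 is a repeated root.
Hence y_h = (C1 + C2*t)*exp(5*t).
For the particular solution try y_p = A0 + A1*t. Substituting and matching coefficients of each power of t gives A0 = -33/125, A1 = -4/25, so y_p = -33/125 - 4*t/25.
General solution: y = -33/125 - 4*t/25 + C1*exp(5*t) + C2*t*exp(5*t).
Apply the initial conditions: y(0) = -33/125 + C1 = 3 and y'(0) = -4/25 + C2 + 5*C1 = 0. Solving gives C1 = 408/125, C2 = -404/25.

y = -33/125 - 4*t/25 + 408*exp(5*t)/125 - 404*t*exp(5*t)/25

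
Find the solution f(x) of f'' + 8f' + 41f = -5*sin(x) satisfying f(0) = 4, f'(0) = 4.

f = -25*sin(x)/208 + 5*cos(x)/208 + 827*cos(5*x)*exp(-4*x)/208 + 833*exp(-4*x)*sin(5*x)/208

Characteristic equation r² + 8r + 41 = 0 has discriminant (8)² - 4·(41) = -100 < 0, so r = -4 ± 5i.
Hence f_h = C1*cos(5*x)*exp(-4*x) + C2*exp(-4*x)*sin(5*x).
Try f_p = A*cos(x) + B*sin(x). Substituting and equating the coefficients of cos(x) and sin(x) gives A = 5/208, B = -25/208, so f_p = -25*sin(x)/208 + 5*cos(x)/208.
General solution: f = -25*sin(x)/208 + 5*cos(x)/208 + C1*cos(5*x)*exp(-4*x) + C2*exp(-4*x)*sin(5*x).
Apply the initial conditions: f(0) = 5/208 + C1 = 4 and f'(0) = -25/208 - 4*C1 + 5*C2 = 4. Solving gives C1 = 827/208, C2 = 833/208.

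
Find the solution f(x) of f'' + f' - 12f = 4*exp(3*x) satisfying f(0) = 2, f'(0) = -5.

f = 17*exp(3*x)/49 + 81*exp(-4*x)/49 + 4*x*exp(3*x)/7

Characteristic equation r² + r - 12 = 0 factors as (r + 4)(r - 3) = 0, so r = -4, 3.
Hence f_h = C1*exp(-4*x) + C2*exp(3*x).
Since exp(3*x) solves the homogeneous equation (r = 3 is a root of multiplicity 1), multiply the trial by x. Try f_p = A*x*exp(3*x). Substituting into the equation and dividing by exp(3*x) gives A = 4/7, so f_p = 4*x*exp(3*x)/7.
General solution: f = C1*exp(-4*x) + C2*exp(3*x) + 4*x*exp(3*x)/7.
Apply the initial conditions: f(0) = C1 + C2 = 2 and f'(0) = 4/7 - 4*C1 + 3*C2 = -5. Solving gives C1 = 81/49, C2 = 17/49.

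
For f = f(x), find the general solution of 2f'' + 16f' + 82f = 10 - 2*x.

f = 213/1681 - x/41 + C1*cos(5*x)*exp(-4*x) + C2*exp(-4*x)*sin(5*x)

Divide through by 2: f'' + 8f' + 41f = 5 - x.
Characteristic equation r² + 8r + 41 = 0 has discriminant (8)² - 4·(41) = -100 < 0, so r = -4 ± 5i.
Hence f_h = C1*cos(5*x)*exp(-4*x) + C2*exp(-4*x)*sin(5*x).
For the particular solution try f_p = A0 + A1*x. Substituting and matching coefficients of each power of x gives A0 = 213/1681, A1 = -1/41, so f_p = 213/1681 - x/41.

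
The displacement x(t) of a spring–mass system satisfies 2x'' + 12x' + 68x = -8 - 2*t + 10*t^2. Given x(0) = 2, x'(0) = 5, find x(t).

Divide through by 2: x'' + 6x' + 34x = -4 - t + 5*t^2.
Characteristic equation r² + 6r + 34 = 0 has discriminant (6)² - 4·(34) = -100 < 0, so r = -3 ± 5i.
Hence x_h = C1*cos(5*t)*exp(-3*t) + C2*exp(-3*t)*sin(5*t).
For the particular solution try x_p = A0 + A1*t + A2*t^2. Substituting and matching coefficients of each power of t gives A0 = -550/4913, A1 = -47/578, A2 = 5/34, so x_p = -550/4913 - 47*t/578 + 5*t^2/34.
General solution: x = -550/4913 - 47*t/578 + 5*t^2/34 + C1*cos(5*t)*exp(-3*t) + C2*exp(-3*t)*sin(5*t).
Apply the initial conditions: x(0) = -550/4913 + C1 = 2 and x'(0) = -47/578 - 3*C1 + 5*C2 = 5. Solving gives C1 = 10376/4913, C2 = 22437/9826.

x = -550/4913 - 47*t/578 + 5*t**2/34 + 10376*cos(5*t)*exp(-3*t)/4913 + 22437*exp(-3*t)*sin(5*t)/9826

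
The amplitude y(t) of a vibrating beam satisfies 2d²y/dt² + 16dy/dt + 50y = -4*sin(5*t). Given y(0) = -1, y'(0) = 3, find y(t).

Divide through by 2: y'' + 8y' + 25y = -2*sin(5*t).
Characteristic equation r² + 8r + 25 = 0 has discriminant (8)² - 4·(25) = -36 < 0, so r = -4 ± 3i.
Hence y_h = C1*cos(3*t)*exp(-4*t) + C2*exp(-4*t)*sin(3*t).
Try y_p = A*cos(5*t) + B*sin(5*t). Substituting and equating the coefficients of cos(5t) and sin(5t) gives A = 1/20, B = 0, so y_p = cos(5*t)/20.
General solution: y = cos(5*t)/20 + C1*cos(3*t)*exp(-4*t) + C2*exp(-4*t)*sin(3*t).
Apply the initial conditions: y(0) = 1/20 + C1 = -1 and y'(0) = -4*C1 + 3*C2 = 3. Solving gives C1 = -21/20, C2 = -2/5.

y = cos(5*t)/20 - 21*cos(3*t)*exp(-4*t)/20 - 2*exp(-4*t)*sin(3*t)/5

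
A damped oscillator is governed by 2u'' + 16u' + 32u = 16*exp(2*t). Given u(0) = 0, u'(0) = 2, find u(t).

u = -2*exp(-4*t)/9 + 2*exp(2*t)/9 + 2*t*exp(-4*t)/3

Divide through by 2: u'' + 8u' + 16u = 8*exp(2*t).
Characteristic equation r² + 8r + 16 = 0 has discriminant (8)² - 4·(16) = 0, so r = -4 is a repeated root.
Hence u_h = (C1 + C2*t)*exp(-4*t).
Try u_p = A*exp(2*t). Substituting into the equation and dividing by exp(2*t) gives A = 2/9, so u_p = 2*exp(2*t)/9.
General solution: u = 2*exp(2*t)/9 + C1*exp(-4*t) + C2*t*exp(-4*t).
Apply the initial conditions: u(0) = 2/9 + C1 = 0 and u'(0) = 4/9 + C2 - 4*C1 = 2. Solving gives C1 = -2/9, C2 = 2/3.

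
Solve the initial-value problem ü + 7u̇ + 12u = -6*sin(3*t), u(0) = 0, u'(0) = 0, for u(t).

Characteristic equation r² + 7r + 12 = 0 factors as (r + 4)(r + 3) = 0, so r = -4, -3.
Hence u_h = C1*exp(-4*t) + C2*exp(-3*t).
Try u_p = A*cos(3*t) + B*sin(3*t). Substituting and equating the coefficients of cos(3t) and sin(3t) gives A = 7/25, B = -1/25, so u_p = -sin(3*t)/25 + 7*cos(3*t)/25.
General solution: u = -sin(3*t)/25 + 7*cos(3*t)/25 + C1*exp(-4*t) + C2*exp(-3*t).
Apply the initial conditions: u(0) = 7/25 + C1 + C2 = 0 and u'(0) = -3/25 - 4*C1 - 3*C2 = 0. Solving gives C1 = 18/25, C2 = -1.

u = -exp(-3*t) - sin(3*t)/25 + 7*cos(3*t)/25 + 18*exp(-4*t)/25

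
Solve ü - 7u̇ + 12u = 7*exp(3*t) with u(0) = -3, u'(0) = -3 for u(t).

Characteristic equation r² - 7r + 12 = 0 factors as (r - 4)(r - 3) = 0, so r = 4, 3.
Hence u_h = C1*exp(4*t) + C2*exp(3*t).
Since exp(3*t) solves the homogeneous equation (r = 3 is a root of multiplicity 1), multiply the trial by t. Try u_p = A*t*exp(3*t). Substituting into the equation and dividing by exp(3*t) gives A = -7, so u_p = -7*t*exp(3*t).
General solution: u = C1*exp(4*t) + C2*exp(3*t) - 7*t*exp(3*t).
Apply the initial conditions: u(0) = C1 + C2 = -3 and u'(0) = -7 + 3*C2 + 4*C1 = -3. Solving gives C1 = 13, C2 = -16.

u = -16*exp(3*t) + 13*exp(4*t) - 7*t*exp(3*t)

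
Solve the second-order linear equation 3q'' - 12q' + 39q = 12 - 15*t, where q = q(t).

Divide through by 3: q'' - 4q' + 13q = 4 - 5*t.
Characteristic equation r² - 4r + 13 = 0 has discriminant (-4)² - 4·(13) = -36 < 0, so r = 2 ± 3i.
Hence q_h = C1*cos(3*t)*exp(2*t) + C2*exp(2*t)*sin(3*t).
For the particular solution try q_p = A0 + A1*t. Substituting and matching coefficients of each power of t gives A0 = 32/169, A1 = -5/13, so q_p = 32/169 - 5*t/13.

q = 32/169 - 5*t/13 + C1*cos(3*t)*exp(2*t) + C2*exp(2*t)*sin(3*t)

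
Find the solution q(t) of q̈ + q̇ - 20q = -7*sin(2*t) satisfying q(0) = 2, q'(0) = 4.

Characteristic equation r² + r - 20 = 0 factors as (r - 4)(r + 5) = 0, so r = 4, -5.
Hence q_h = C1*exp(4*t) + C2*exp(-5*t).
Try q_p = A*cos(2*t) + B*sin(2*t). Substituting and equating the coefficients of cos(2t) and sin(2t) gives A = 7/290, B = 42/145, so q_p = 7*cos(2*t)/290 + 42*sin(2*t)/145.
General solution: q = 7*cos(2*t)/290 + 42*sin(2*t)/145 + C1*exp(4*t) + C2*exp(-5*t).
Apply the initial conditions: q(0) = 7/290 + C1 + C2 = 2 and q'(0) = 84/145 - 5*C2 + 4*C1 = 4. Solving gives C1 = 133/90, C2 = 130/261.

q = 7*cos(2*t)/290 + 42*sin(2*t)/145 + 130*exp(-5*t)/261 + 133*exp(4*t)/90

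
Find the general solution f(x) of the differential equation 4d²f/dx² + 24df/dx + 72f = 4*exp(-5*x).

Divide through by 4: f'' + 6f' + 18f = exp(-5*x).
Characteristic equation r² + 6r + 18 = 0 has discriminant (6)² - 4·(18) = -36 < 0, so r = -3 ± 3i.
Hence f_h = C1*cos(3*x)*exp(-3*x) + C2*exp(-3*x)*sin(3*x).
Try f_p = A*exp(-5*x). Substituting into the equation and dividing by exp(-5*x) gives A = 1/13, so f_p = exp(-5*x)/13.

f = exp(-5*x)/13 + C1*cos(3*x)*exp(-3*x) + C2*exp(-3*x)*sin(3*x)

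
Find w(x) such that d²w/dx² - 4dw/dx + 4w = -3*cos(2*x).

Characteristic equation r² - 4r + 4 = 0 has discriminant (-4)² - 4·(4) = 0, so r = 2 is a repeated root.
Hence w_h = (C1 + C2*x)*exp(2*x).
Try w_p = A*cos(2*x) + B*sin(2*x). Substituting and equating the coefficients of cos(2x) and sin(2x) gives A = 0, B = 3/8, so w_p = 3*sin(2*x)/8.

w = 3*sin(2*x)/8 + C1*exp(2*x) + C2*x*exp(2*x)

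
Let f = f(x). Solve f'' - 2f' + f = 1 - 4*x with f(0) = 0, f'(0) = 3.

Characteristic equation r² - 2r + 1 = 0 has discriminant (-2)² - 4·(1) = 0, so r = 1 is a repeated root.
Hence f_h = (C1 + C2*x)*exp(x).
For the particular solution try f_p = A0 + A1*x. Substituting and matching coefficients of each power of x gives A0 = -7, A1 = -4, so f_p = -7 - 4*x.
General solution: f = -7 - 4*x + C1*exp(x) + C2*x*exp(x).
Apply the initial conditions: f(0) = -7 + C1 = 0 and f'(0) = -4 + C1 + C2 = 3. Solving gives C1 = 7, C2 = 0.

f = -7 - 4*x + 7*exp(x)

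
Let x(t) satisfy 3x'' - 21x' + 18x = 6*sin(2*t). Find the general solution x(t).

Divide through by 3: x'' - 7x' + 6x = 2*sin(2*t).
Characteristic equation r² - 7r + 6 = 0 factors as (r - 1)(r - 6) = 0, so r = 1, 6.
Hence x_h = C1*exp(t) + C2*exp(6*t).
Try x_p = A*cos(2*t) + B*sin(2*t). Substituting and equating the coefficients of cos(2t) and sin(2t) gives A = 7/50, B = 1/50, so x_p = sin(2*t)/50 + 7*cos(2*t)/50.

x = sin(2*t)/50 + 7*cos(2*t)/50 + C1*exp(t) + C2*exp(6*t)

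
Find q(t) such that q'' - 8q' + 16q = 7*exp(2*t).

q = 7*exp(2*t)/4 + C1*exp(4*t) + C2*t*exp(4*t)

Characteristic equation r² - 8r + 16 = 0 has discriminant (-8)² - 4·(16) = 0, so r = 4 is a repeated root.
Hence q_h = (C1 + C2*t)*exp(4*t).
Try q_p = A*exp(2*t). Substituting into the equation and dividing by exp(2*t) gives A = 7/4, so q_p = 7*exp(2*t)/4.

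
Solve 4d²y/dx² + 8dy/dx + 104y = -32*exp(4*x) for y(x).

Divide through by 4: y'' + 2y' + 26y = -8*exp(4*x).
Characteristic equation r² + 2r + 26 = 0 has discriminant (2)² - 4·(26) = -100 < 0, so r = -1 ± 5i.
Hence y_h = C1*cos(5*x)*exp(-x) + C2*exp(-x)*sin(5*x).
Try y_p = A*exp(4*x). Substituting into the equation and dividing by exp(4*x) gives A = -4/25, so y_p = -4*exp(4*x)/25.

y = -4*exp(4*x)/25 + C1*cos(5*x)*exp(-x) + C2*exp(-x)*sin(5*x)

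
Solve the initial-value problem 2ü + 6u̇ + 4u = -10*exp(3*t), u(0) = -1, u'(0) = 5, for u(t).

u = -5*exp(-2*t) - exp(3*t)/4 + 17*exp(-t)/4

Divide through by 2: u'' + 3u' + 2u = -5*exp(3*t).
Characteristic equation r² + 3r + 2 = 0 factors as (r + 1)(r + 2) = 0, so r = -1, -2.
Hence u_h = C1*exp(-t) + C2*exp(-2*t).
Try u_p = A*exp(3*t). Substituting into the equation and dividing by exp(3*t) gives A = -1/4, so u_p = -exp(3*t)/4.
General solution: u = -exp(3*t)/4 + C1*exp(-t) + C2*exp(-2*t).
Apply the initial conditions: u(0) = -1/4 + C1 + C2 = -1 and u'(0) = -3/4 - C1 - 2*C2 = 5. Solving gives C1 = 17/4, C2 = -5.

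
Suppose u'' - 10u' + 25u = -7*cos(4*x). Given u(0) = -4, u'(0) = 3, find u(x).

u = -6661*exp(5*x)/1681 - 63*cos(4*x)/1681 + 280*sin(4*x)/1681 + 908*x*exp(5*x)/41

Characteristic equation r² - 10r + 25 = 0 has discriminant (-10)² - 4·(25) = 0, so r = 5 is a repeated root.
Hence u_h = (C1 + C2*x)*exp(5*x).
Try u_p = A*cos(4*x) + B*sin(4*x). Substituting and equating the coefficients of cos(4x) and sin(4x) gives A = -63/1681, B = 280/1681, so u_p = -63*cos(4*x)/1681 + 280*sin(4*x)/1681.
General solution: u = -63*cos(4*x)/1681 + 280*sin(4*x)/1681 + C1*exp(5*x) + C2*x*exp(5*x).
Apply the initial conditions: u(0) = -63/1681 + C1 = -4 and u'(0) = 1120/1681 + C2 + 5*C1 = 3. Solving gives C1 = -6661/1681, C2 = 908/41.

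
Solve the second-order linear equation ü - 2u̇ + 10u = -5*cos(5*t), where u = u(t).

Characteristic equation r² - 2r + 10 = 0 has discriminant (-2)² - 4·(10) = -36 < 0, so r = 1 ± 3i.
Hence u_h = C1*cos(3*t)*exp(t) + C2*exp(t)*sin(3*t).
Try u_p = A*cos(5*t) + B*sin(5*t). Substituting and equating the coefficients of cos(5t) and sin(5t) gives A = 3/13, B = 2/13, so u_p = 2*sin(5*t)/13 + 3*cos(5*t)/13.

u = 2*sin(5*t)/13 + 3*cos(5*t)/13 + C1*cos(3*t)*exp(t) + C2*exp(t)*sin(3*t)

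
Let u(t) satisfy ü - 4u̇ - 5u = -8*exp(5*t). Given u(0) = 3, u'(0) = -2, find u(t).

u = 7*exp(5*t)/18 + 47*exp(-t)/18 - 4*t*exp(5*t)/3

Characteristic equation r² - 4r - 5 = 0 factors as (r + 1)(r - 5) = 0, so r = -1, 5.
Hence u_h = C1*exp(-t) + C2*exp(5*t).
Since exp(5*t) solves the homogeneous equation (r = 5 is a root of multiplicity 1), multiply the trial by t. Try u_p = A*t*exp(5*t). Substituting into the equation and dividing by exp(5*t) gives A = -4/3, so u_p = -4*t*exp(5*t)/3.
General solution: u = C1*exp(-t) + C2*exp(5*t) - 4*t*exp(5*t)/3.
Apply the initial conditions: u(0) = C1 + C2 = 3 and u'(0) = -4/3 - C1 + 5*C2 = -2. Solving gives C1 = 47/18, C2 = 7/18.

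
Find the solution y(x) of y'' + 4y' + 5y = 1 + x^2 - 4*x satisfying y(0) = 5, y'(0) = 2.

Characteristic equation r² + 4r + 5 = 0 has discriminant (4)² - 4·(5) = -4 < 0, so r = -2 ± i.
Hence y_h = C1*cos(x)*exp(-2*x) + C2*exp(-2*x)*sin(x).
For the particular solution try y_p = A0 + A1*x + A2*x^2. Substituting and matching coefficients of each power of x gives A0 = 127/125, A1 = -28/25, A2 = 1/5, so y_p = 127/125 - 28*x/25 + x^2/5.
General solution: y = 127/125 - 28*x/25 + x^2/5 + C1*cos(x)*exp(-2*x) + C2*exp(-2*x)*sin(x).
Apply the initial conditions: y(0) = 127/125 + C1 = 5 and y'(0) = -28/25 + C2 - 2*C1 = 2. Solving gives C1 = 498/125, C2 = 1386/125.

y = 127/125 - 28*x/25 + x**2/5 + 498*cos(x)*exp(-2*x)/125 + 1386*exp(-2*x)*sin(x)/125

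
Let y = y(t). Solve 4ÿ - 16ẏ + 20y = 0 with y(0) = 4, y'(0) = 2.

Divide through by 4: y'' - 4y' + 5y = 0.
Characteristic equation r² - 4r + 5 = 0 has discriminant (-4)² - 4·(5) = -4 < 0, so r = 2 ± i.
Hence y_h = C1*cos(t)*exp(2*t) + C2*exp(2*t)*sin(t).
Apply the initial conditions: y(0) = C1 = 4 and y'(0) = C2 + 2*C1 = 2. Solving gives C1 = 4, C2 = -6.

y = -6*exp(2*t)*sin(t) + 4*cos(t)*exp(2*t)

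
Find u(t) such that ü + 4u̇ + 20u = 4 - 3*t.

u = 23/100 - 3*t/20 + C1*cos(4*t)*exp(-2*t) + C2*exp(-2*t)*sin(4*t)

Characteristic equation r² + 4r + 20 = 0 has discriminant (4)² - 4·(20) = -64 < 0, so r = -2 ± 4i.
Hence u_h = C1*cos(4*t)*exp(-2*t) + C2*exp(-2*t)*sin(4*t).
For the particular solution try u_p = A0 + A1*t. Substituting and matching coefficients of each power of t gives A0 = 23/100, A1 = -3/20, so u_p = 23/100 - 3*t/20.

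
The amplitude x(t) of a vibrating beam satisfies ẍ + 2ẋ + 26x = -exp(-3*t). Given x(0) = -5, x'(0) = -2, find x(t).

Characteristic equation r² + 2r + 26 = 0 has discriminant (2)² - 4·(26) = -100 < 0, so r = -1 ± 5i.
Hence x_h = C1*cos(5*t)*exp(-t) + C2*exp(-t)*sin(5*t).
Try x_p = A*exp(-3*t). Substituting into the equation and dividing by exp(-3*t) gives A = -1/29, so x_p = -exp(-3*t)/29.
General solution: x = -exp(-3*t)/29 + C1*cos(5*t)*exp(-t) + C2*exp(-t)*sin(5*t).
Apply the initial conditions: x(0) = -1/29 + C1 = -5 and x'(0) = 3/29 - C1 + 5*C2 = -2. Solving gives C1 = -144/29, C2 = -41/29.

x = -exp(-3*t)/29 - 144*cos(5*t)*exp(-t)/29 - 41*exp(-t)*sin(5*t)/29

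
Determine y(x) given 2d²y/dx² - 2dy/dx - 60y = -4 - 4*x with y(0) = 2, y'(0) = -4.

y = 29/450 + x/15 + 101*exp(6*x)/198 + 392*exp(-5*x)/275

Divide through by 2: y'' - y' - 30y = -2 - 2*x.
Characteristic equation r² - r - 30 = 0 factors as (r - 6)(r + 5) = 0, so r = 6, -5.
Hence y_h = C1*exp(6*x) + C2*exp(-5*x).
For the particular solution try y_p = A0 + A1*x. Substituting and matching coefficients of each power of x gives A0 = 29/450, A1 = 1/15, so y_p = 29/450 + x/15.
General solution: y = 29/450 + x/15 + C1*exp(6*x) + C2*exp(-5*x).
Apply the initial conditions: y(0) = 29/450 + C1 + C2 = 2 and y'(0) = 1/15 - 5*C2 + 6*C1 = -4. Solving gives C1 = 101/198, C2 = 392/275.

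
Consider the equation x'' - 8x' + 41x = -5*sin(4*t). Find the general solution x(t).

x = -160*cos(4*t)/1649 - 125*sin(4*t)/1649 + C1*cos(5*t)*exp(4*t) + C2*exp(4*t)*sin(5*t)

Characteristic equation r² - 8r + 41 = 0 has discriminant (-8)² - 4·(41) = -100 < 0, so r = 4 ± 5i.
Hence x_h = C1*cos(5*t)*exp(4*t) + C2*exp(4*t)*sin(5*t).
Try x_p = A*cos(4*t) + B*sin(4*t). Substituting and equating the coefficients of cos(4t) and sin(4t) gives A = -160/1649, B = -125/1649, so x_p = -160*cos(4*t)/1649 - 125*sin(4*t)/1649.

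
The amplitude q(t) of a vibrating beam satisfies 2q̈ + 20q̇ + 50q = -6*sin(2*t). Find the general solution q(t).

q = -63*sin(2*t)/841 + 60*cos(2*t)/841 + C1*exp(-5*t) + C2*t*exp(-5*t)

Divide through by 2: q'' + 10q' + 25q = -3*sin(2*t).
Characteristic equation r² + 10r + 25 = 0 has discriminant (10)² - 4·(25) = 0, so r = -5 is a repeated root.
Hence q_h = (C1 + C2*t)*exp(-5*t).
Try q_p = A*cos(2*t) + B*sin(2*t). Substituting and equating the coefficients of cos(2t) and sin(2t) gives A = 60/841, B = -63/841, so q_p = -63*sin(2*t)/841 + 60*cos(2*t)/841.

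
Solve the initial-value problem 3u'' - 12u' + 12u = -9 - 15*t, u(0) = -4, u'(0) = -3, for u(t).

Divide through by 3: u'' - 4u' + 4u = -3 - 5*t.
Characteristic equation r² - 4r + 4 = 0 has discriminant (-4)² - 4·(4) = 0, so r = 2 is a repeated root.
Hence u_h = (C1 + C2*t)*exp(2*t).
For the particular solution try u_p = A0 + A1*t. Substituting and matching coefficients of each power of t gives A0 = -2, A1 = -5/4, so u_p = -2 - 5*t/4.
General solution: u = -2 - 5*t/4 + C1*exp(2*t) + C2*t*exp(2*t).
Apply the initial conditions: u(0) = -2 + C1 = -4 and u'(0) = -5/4 + C2 + 2*C1 = -3. Solving gives C1 = -2, C2 = 9/4.

u = -2 - 2*exp(2*t) - 5*t/4 + 9*t*exp(2*t)/4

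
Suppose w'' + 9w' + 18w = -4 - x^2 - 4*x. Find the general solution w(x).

Characteristic equation r² + 9r + 18 = 0 factors as (r + 3)(r + 6) = 0, so r = -3, -6.
Hence w_h = C1*exp(-3*x) + C2*exp(-6*x).
For the particular solution try w_p = A0 + A1*x + A2*x^2. Substituting and matching coefficients of each power of x gives A0 = -43/324, A1 = -1/6, A2 = -1/18, so w_p = -43/324 - x/6 - x^2/18.

w = -43/324 - x/6 - x**2/18 + C1*exp(-3*x) + C2*exp(-6*x)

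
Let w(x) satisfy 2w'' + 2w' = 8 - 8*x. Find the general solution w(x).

w = C2 - 2*x**2 + 8*x + C1*exp(-x)

Divide through by 2: w'' + w' = 4 - 4*x.
Characteristic equation r² + r = 0 factors as (r + 1)r = 0, so r = -1, 0.
Hence w_h = C1*exp(-x) + C2.
Since 0 is a characteristic root (multiplicity 1), multiply the polynomial trial by x: try w_p = x*(A0 + A1*x). Substituting and matching coefficients of each power of x gives A0 = 8, A1 = -2, so w_p = -2*x^2 + 8*x.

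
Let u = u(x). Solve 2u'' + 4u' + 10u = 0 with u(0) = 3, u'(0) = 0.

u = 3*cos(2*x)*exp(-x) + 3*exp(-x)*sin(2*x)/2

Divide through by 2: u'' + 2u' + 5u = 0.
Characteristic equation r² + 2r + 5 = 0 has discriminant (2)² - 4·(5) = -16 < 0, so r = -1 ± 2i.
Hence u_h = C1*cos(2*x)*exp(-x) + C2*exp(-x)*sin(2*x).
Apply the initial conditions: u(0) = C1 = 3 and u'(0) = -C1 + 2*C2 = 0. Solving gives C1 = 3, C2 = 3/2.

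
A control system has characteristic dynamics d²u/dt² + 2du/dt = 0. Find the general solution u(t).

u = C2 + C1*exp(-2*t)

Characteristic equation r² + 2r = 0 factors as (r + 2)r = 0, so r = -2, 0.
Hence u_h = C1*exp(-2*t) + C2.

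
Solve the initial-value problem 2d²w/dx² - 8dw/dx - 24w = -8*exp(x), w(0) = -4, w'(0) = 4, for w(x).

w = -11*exp(-2*x)/3 - 3*exp(6*x)/5 + 4*exp(x)/15

Divide through by 2: w'' - 4w' - 12w = -4*exp(x).
Characteristic equation r² - 4r - 12 = 0 factors as (r + 2)(r - 6) = 0, so r = -2, 6.
Hence w_h = C1*exp(-2*x) + C2*exp(6*x).
Try w_p = A*exp(x). Substituting into the equation and dividing by exp(x) gives A = 4/15, so w_p = 4*exp(x)/15.
General solution: w = 4*exp(x)/15 + C1*exp(-2*x) + C2*exp(6*x).
Apply the initial conditions: w(0) = 4/15 + C1 + C2 = -4 and w'(0) = 4/15 - 2*C1 + 6*C2 = 4. Solving gives C1 = -11/3, C2 = -3/5.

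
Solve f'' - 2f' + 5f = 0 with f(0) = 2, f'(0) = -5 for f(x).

f = 2*cos(2*x)*exp(x) - 7*exp(x)*sin(2*x)/2

Characteristic equation r² - 2r + 5 = 0 has discriminant (-2)² - 4·(5) = -16 < 0, so r = 1 ± 2i.
Hence f_h = C1*cos(2*x)*exp(x) + C2*exp(x)*sin(2*x).
Apply the initial conditions: f(0) = C1 = 2 and f'(0) = C1 + 2*C2 = -5. Solving gives C1 = 2, C2 = -7/2.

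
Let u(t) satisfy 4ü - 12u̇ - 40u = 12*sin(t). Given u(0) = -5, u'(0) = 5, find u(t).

u = -153*exp(-2*t)/35 - 127*exp(5*t)/182 - 33*sin(t)/130 + 9*cos(t)/130

Divide through by 4: u'' - 3u' - 10u = 3*sin(t).
Characteristic equation r² - 3r - 10 = 0 factors as (r + 2)(r - 5) = 0, so r = -2, 5.
Hence u_h = C1*exp(-2*t) + C2*exp(5*t).
Try u_p = A*cos(t) + B*sin(t). Substituting and equating the coefficients of cos(t) and sin(t) gives A = 9/130, B = -33/130, so u_p = -33*sin(t)/130 + 9*cos(t)/130.
General solution: u = -33*sin(t)/130 + 9*cos(t)/130 + C1*exp(-2*t) + C2*exp(5*t).
Apply the initial conditions: u(0) = 9/130 + C1 + C2 = -5 and u'(0) = -33/130 - 2*C1 + 5*C2 = 5. Solving gives C1 = -153/35, C2 = -127/182.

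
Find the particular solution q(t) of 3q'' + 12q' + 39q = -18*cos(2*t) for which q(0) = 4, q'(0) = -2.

q = -54*cos(2*t)/145 - 48*sin(2*t)/145 + 358*exp(-2*t)*sin(3*t)/145 + 634*cos(3*t)*exp(-2*t)/145

Divide through by 3: q'' + 4q' + 13q = -6*cos(2*t).
Characteristic equation r² + 4r + 13 = 0 has discriminant (4)² - 4·(13) = -36 < 0, so r = -2 ± 3i.
Hence q_h = C1*cos(3*t)*exp(-2*t) + C2*exp(-2*t)*sin(3*t).
Try q_p = A*cos(2*t) + B*sin(2*t). Substituting and equating the coefficients of cos(2t) and sin(2t) gives A = -54/145, B = -48/145, so q_p = -54*cos(2*t)/145 - 48*sin(2*t)/145.
General solution: q = -54*cos(2*t)/145 - 48*sin(2*t)/145 + C1*cos(3*t)*exp(-2*t) + C2*exp(-2*t)*sin(3*t).
Apply the initial conditions: q(0) = -54/145 + C1 = 4 and q'(0) = -96/145 - 2*C1 + 3*C2 = -2. Solving gives C1 = 634/145, C2 = 358/145.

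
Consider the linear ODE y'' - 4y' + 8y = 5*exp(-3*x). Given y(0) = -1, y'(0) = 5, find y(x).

y = 5*exp(-3*x)/29 - 34*cos(2*x)*exp(2*x)/29 + 114*exp(2*x)*sin(2*x)/29

Characteristic equation r² - 4r + 8 = 0 has discriminant (-4)² - 4·(8) = -16 < 0, so r = 2 ± 2i.
Hence y_h = C1*cos(2*x)*exp(2*x) + C2*exp(2*x)*sin(2*x).
Try y_p = A*exp(-3*x). Substituting into the equation and dividing by exp(-3*x) gives A = 5/29, so y_p = 5*exp(-3*x)/29.
General solution: y = 5*exp(-3*x)/29 + C1*cos(2*x)*exp(2*x) + C2*exp(2*x)*sin(2*x).
Apply the initial conditions: y(0) = 5/29 + C1 = -1 and y'(0) = -15/29 + 2*C1 + 2*C2 = 5. Solving gives C1 = -34/29, C2 = 114/29.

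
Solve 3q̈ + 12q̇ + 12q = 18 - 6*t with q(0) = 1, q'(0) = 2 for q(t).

Divide through by 3: q'' + 4q' + 4q = 6 - 2*t.
Characteristic equation r² + 4r + 4 = 0 has discriminant (4)² - 4·(4) = 0, so r = -2 is a repeated root.
Hence q_h = (C1 + C2*t)*exp(-2*t).
For the particular solution try q_p = A0 + A1*t. Substituting and matching coefficients of each power of t gives A0 = 2, A1 = -1/2, so q_p = 2 - t/2.
General solution: q = 2 - t/2 + C1*exp(-2*t) + C2*t*exp(-2*t).
Apply the initial conditions: q(0) = 2 + C1 = 1 and q'(0) = -1/2 + C2 - 2*C1 = 2. Solving gives C1 = -1, C2 = 1/2.

q = 2 - exp(-2*t) - t/2 + t*exp(-2*t)/2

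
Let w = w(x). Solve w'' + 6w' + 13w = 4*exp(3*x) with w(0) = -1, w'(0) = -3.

Characteristic equation r² + 6r + 13 = 0 has discriminant (6)² - 4·(13) = -16 < 0, so r = -3 ± 2i.
Hence w_h = C1*cos(2*x)*exp(-3*x) + C2*exp(-3*x)*sin(2*x).
Try w_p = A*exp(3*x). Substituting into the equation and dividing by exp(3*x) gives A = 1/10, so w_p = exp(3*x)/10.
General solution: w = exp(3*x)/10 + C1*cos(2*x)*exp(-3*x) + C2*exp(-3*x)*sin(2*x).
Apply the initial conditions: w(0) = 1/10 + C1 = -1 and w'(0) = 3/10 - 3*C1 + 2*C2 = -3. Solving gives C1 = -11/10, C2 = -33/10.

w = exp(3*x)/10 - 33*exp(-3*x)*sin(2*x)/10 - 11*cos(2*x)*exp(-3*x)/10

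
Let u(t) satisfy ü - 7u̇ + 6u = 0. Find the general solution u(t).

Characteristic equation r² - 7r + 6 = 0 factors as (r - 6)(r - 1) = 0, so r = 6, 1.
Hence u_h = C1*exp(6*t) + C2*exp(t).

u = C1*exp(6*t) + C2*exp(t)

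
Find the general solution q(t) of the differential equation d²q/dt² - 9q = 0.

Characteristic equation r² - 9 = 0 factors as (r + 3)(r - 3) = 0, so r = -3, 3.
Hence q_h = C1*exp(-3*t) + C2*exp(3*t).

q = C1*exp(-3*t) + C2*exp(3*t)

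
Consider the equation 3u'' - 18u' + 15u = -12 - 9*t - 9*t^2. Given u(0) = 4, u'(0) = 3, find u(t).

Divide through by 3: u'' - 6u' + 5u = -4 - 3*t - 3*t^2.
Characteristic equation r² - 6r + 5 = 0 factors as (r - 1)(r - 5) = 0, so r = 1, 5.
Hence u_h = C1*exp(t) + C2*exp(5*t).
For the particular solution try u_p = A0 + A1*t + A2*t^2. Substituting and matching coefficients of each power of t gives A0 = -376/125, A1 = -51/25, A2 = -3/5, so u_p = -376/125 - 51*t/25 - 3*t^2/5.
General solution: u = -376/125 - 51*t/25 - 3*t^2/5 + C1*exp(t) + C2*exp(5*t).
Apply the initial conditions: u(0) = -376/125 + C1 + C2 = 4 and u'(0) = -51/25 + C1 + 5*C2 = 3. Solving gives C1 = 15/2, C2 = -123/250.

u = -376/125 - 123*exp(5*t)/250 - 51*t/25 - 3*t**2/5 + 15*exp(t)/2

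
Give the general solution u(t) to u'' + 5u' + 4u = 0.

u = C1*exp(-t) + C2*exp(-4*t)

Characteristic equation r² + 5r + 4 = 0 factors as (r + 1)(r + 4) = 0, so r = -1, -4.
Hence u_h = C1*exp(-t) + C2*exp(-4*t).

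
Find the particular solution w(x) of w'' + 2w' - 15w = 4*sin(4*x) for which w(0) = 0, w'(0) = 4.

Characteristic equation r² + 2r - 15 = 0 factors as (r + 5)(r - 3) = 0, so r = -5, 3.
Hence w_h = C1*exp(-5*x) + C2*exp(3*x).
Try w_p = A*cos(4*x) + B*sin(4*x). Substituting and equating the coefficients of cos(4x) and sin(4x) gives A = -32/1025, B = -124/1025, so w_p = -124*sin(4*x)/1025 - 32*cos(4*x)/1025.
General solution: w = -124*sin(4*x)/1025 - 32*cos(4*x)/1025 + C1*exp(-5*x) + C2*exp(3*x).
Apply the initial conditions: w(0) = -32/1025 + C1 + C2 = 0 and w'(0) = -496/1025 - 5*C1 + 3*C2 = 4. Solving gives C1 = -45/82, C2 = 29/50.

w = -124*sin(4*x)/1025 - 45*exp(-5*x)/82 - 32*cos(4*x)/1025 + 29*exp(3*x)/50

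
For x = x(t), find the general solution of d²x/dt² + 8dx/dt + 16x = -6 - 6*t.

Characteristic equation r² + 8r + 16 = 0 has discriminant (8)² - 4·(16) = 0, so r = -4 is a repeated root.
Hence x_h = (C1 + C2*t)*exp(-4*t).
For the particular solution try x_p = A0 + A1*t. Substituting and matching coefficients of each power of t gives A0 = -3/16, A1 = -3/8, so x_p = -3/16 - 3*t/8.

x = -3/16 - 3*t/8 + C1*exp(-4*t) + C2*t*exp(-4*t)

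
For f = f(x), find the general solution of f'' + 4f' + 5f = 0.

Characteristic equation r² + 4r + 5 = 0 has discriminant (4)² - 4·(5) = -4 < 0, so r = -2 ± i.
Hence f_h = C1*cos(x)*exp(-2*x) + C2*exp(-2*x)*sin(x).

f = C1*cos(x)*exp(-2*x) + C2*exp(-2*x)*sin(x)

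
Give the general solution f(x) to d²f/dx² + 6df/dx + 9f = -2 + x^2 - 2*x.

f = -10*x/27 + x**2/9 + C1*exp(-3*x) + C2*x*exp(-3*x)

Characteristic equation r² + 6r + 9 = 0 has discriminant (6)² - 4·(9) = 0, so r = -3 is a repeated root.
Hence f_h = (C1 + C2*x)*exp(-3*x).
For the particular solution try f_p = A0 + A1*x + A2*x^2. Substituting and matching coefficients of each power of x gives A0 = 0, A1 = -10/27, A2 = 1/9, so f_p = -10*x/27 + x^2/9.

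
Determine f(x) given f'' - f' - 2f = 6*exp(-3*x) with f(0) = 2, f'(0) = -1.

f = 2*exp(-x)/3 + 3*exp(-3*x)/5 + 11*exp(2*x)/15

Characteristic equation r² - r - 2 = 0 factors as (r + 1)(r - 2) = 0, so r = -1, 2.
Hence f_h = C1*exp(-x) + C2*exp(2*x).
Try f_p = A*exp(-3*x). Substituting into the equation and dividing by exp(-3*x) gives A = 3/5, so f_p = 3*exp(-3*x)/5.
General solution: f = 3*exp(-3*x)/5 + C1*exp(-x) + C2*exp(2*x).
Apply the initial conditions: f(0) = 3/5 + C1 + C2 = 2 and f'(0) = -9/5 - C1 + 2*C2 = -1. Solving gives C1 = 2/3, C2 = 11/15.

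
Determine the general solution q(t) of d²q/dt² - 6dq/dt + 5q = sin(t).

Characteristic equation r² - 6r + 5 = 0 factors as (r - 1)(r - 5) = 0, so r = 1, 5.
Hence q_h = C1*exp(t) + C2*exp(5*t).
Try q_p = A*cos(t) + B*sin(t). Substituting and equating the coefficients of cos(t) and sin(t) gives A = 3/26, B = 1/13, so q_p = sin(t)/13 + 3*cos(t)/26.

q = sin(t)/13 + 3*cos(t)/26 + C1*exp(t) + C2*exp(5*t)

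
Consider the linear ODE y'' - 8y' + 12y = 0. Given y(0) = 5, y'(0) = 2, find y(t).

y = -2*exp(6*t) + 7*exp(2*t)

Characteristic equation r² - 8r + 12 = 0 factors as (r - 6)(r - 2) = 0, so r = 6, 2.
Hence y_h = C1*exp(6*t) + C2*exp(2*t).
Apply the initial conditions: y(0) = C1 + C2 = 5 and y'(0) = 2*C2 + 6*C1 = 2. Solving gives C1 = -2, C2 = 7.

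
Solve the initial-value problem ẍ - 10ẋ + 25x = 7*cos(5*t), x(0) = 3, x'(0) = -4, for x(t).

x = 3*exp(5*t) - 7*sin(5*t)/50 - 183*t*exp(5*t)/10

Characteristic equation r² - 10r + 25 = 0 has discriminant (-10)² - 4·(25) = 0, so r = 5 is a repeated root.
Hence x_h = (C1 + C2*t)*exp(5*t).
Try x_p = A*cos(5*t) + B*sin(5*t). Substituting and equating the coefficients of cos(5t) and sin(5t) gives A = 0, B = -7/50, so x_p = -7*sin(5*t)/50.
General solution: x = -7*sin(5*t)/50 + C1*exp(5*t) + C2*t*exp(5*t).
Apply the initial conditions: x(0) = C1 = 3 and x'(0) = -7/10 + C2 + 5*C1 = -4. Solving gives C1 = 3, C2 = -183/10.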